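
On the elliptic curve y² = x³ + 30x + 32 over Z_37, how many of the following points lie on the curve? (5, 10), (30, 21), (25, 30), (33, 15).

1

(5, 10): 10² ≡ 26, rhs ≡ 11 → off.
(30, 21): 21² ≡ 34, rhs ≡ 34 → on.
(25, 30): 30² ≡ 12, rhs ≡ 16 → off.
(33, 15): 15² ≡ 3, rhs ≡ 33 → off.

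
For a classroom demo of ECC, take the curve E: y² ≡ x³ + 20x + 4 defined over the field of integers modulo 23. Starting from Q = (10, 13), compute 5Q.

Repeated addition: build up to 5Q.
2Q: tangent at (10, 13): λ = (3·10² + 20)/(2·13) ≡ 21/3. 3⁻¹ ≡ 8 (mod 23) since 3·8 = 24 ≡ 1, so λ ≡ 21·8 ≡ 7.
  x = λ² - 10 - 10 = 49 - 20 ≡ 6; y = λ·(10 - 6) - 13 ≡ 15. → (6, 15)
3Q: (6, 15) + (10, 13). λ = (13 - 15)/(10 - 6) ≡ 21/4 mod 23. 4⁻¹ ≡ 6 (mod 23), so λ ≡ 11.
  x = λ² - 6 - 10 = 121 - 16 ≡ 13; y = λ·(6 - 13) - 15 ≡ 0. → (13, 0)
4Q: (13, 0) + (10, 13). λ = (13 - 0)/(10 - 13) ≡ 13/20 mod 23. 20⁻¹ ≡ 15 (mod 23) since 20·15 = 300 ≡ 1, so λ ≡ 11.
  x = λ² - 13 - 10 = 121 - 23 ≡ 6; y = λ·(13 - 6) - 0 ≡ 8. → (6, 8)
5Q: (6, 8) + (10, 13). λ = (13 - 8)/(10 - 6) ≡ 5/4 mod 23. 4⁻¹ ≡ 6 (mod 23), so λ ≡ 7.
  x = λ² - 6 - 10 = 49 - 16 ≡ 10; y = λ·(6 - 10) - 8 ≡ 10. → (10, 10)

(10, 10)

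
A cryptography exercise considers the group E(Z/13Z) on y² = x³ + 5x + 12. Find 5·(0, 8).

(2, 11)

Write G = (0, 8).
Double-and-add on 5 = (101)₂. Start with G = (0, 8) for the leading 1-bit.
double: tangent at (0, 8): λ = (3·0² + 5)/(2·8) ≡ 5/3. 3⁻¹ ≡ 9 (mod 13), so λ ≡ 5·9 ≡ 6.
  x = λ² - 0 - 0 = 36 - 0 ≡ 10; y = λ·(0 - 10) - 8 ≡ 10. → (10, 10)
double: tangent at (10, 10): λ = (3·10² + 5)/(2·10) ≡ 6/7. 7⁻¹ ≡ 2 (mod 13), so λ ≡ 6·2 ≡ 12.
  x = λ² - 10 - 10 = 144 - 20 ≡ 7; y = λ·(10 - 7) - 10 ≡ 0. → (7, 0)
add G: (7, 0) + (0, 8). λ = (8 - 0)/(0 - 7) ≡ 8/6 mod 13. 6⁻¹ ≡ 11 (mod 13), so λ ≡ 10.
  x = λ² - 7 - 0 = 100 - 7 ≡ 2; y = λ·(7 - 2) - 0 ≡ 11. → (2, 11)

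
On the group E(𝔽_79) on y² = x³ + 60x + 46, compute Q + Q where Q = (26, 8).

tangent at (26, 8): λ = (3·26² + 60)/(2·8) ≡ 34/16. 16⁻¹ ≡ 5 (mod 79), so λ ≡ 34·5 ≡ 12.
  x = λ² - 26 - 26 = 144 - 52 ≡ 13; y = λ·(26 - 13) - 8 ≡ 69. → (13, 69)

(13, 69)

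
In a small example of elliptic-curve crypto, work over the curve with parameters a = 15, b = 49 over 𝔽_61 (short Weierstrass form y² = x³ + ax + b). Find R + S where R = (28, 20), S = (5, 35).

(28, 20) + (5, 35). λ = (35 - 20)/(5 - 28) ≡ 15/38 mod 61. 38⁻¹ ≡ 53 (mod 61) since 38·53 = 2014 ≡ 1, so λ ≡ 2.
  x = λ² - 28 - 5 = 4 - 33 ≡ 32; y = λ·(28 - 32) - 20 ≡ 33. → (32, 33)

(32, 33)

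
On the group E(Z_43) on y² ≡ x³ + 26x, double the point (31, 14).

(25, 35)

tangent at (31, 14): λ = (3·31² + 26)/(2·14) ≡ 28/28. 28⁻¹ ≡ 20 (mod 43), so λ ≡ 28·20 ≡ 1.
  x = λ² - 31 - 31 = 1 - 62 ≡ 25; y = λ·(31 - 25) - 14 ≡ 35. → (25, 35)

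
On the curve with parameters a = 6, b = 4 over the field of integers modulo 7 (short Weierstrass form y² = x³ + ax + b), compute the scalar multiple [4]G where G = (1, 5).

(4, 1)

Repeated addition: build up to 4G.
2G: tangent at (1, 5): λ = (3·1² + 6)/(2·5) ≡ 2/3. 3⁻¹ ≡ 5 (mod 7), so λ ≡ 2·5 ≡ 3.
  x = λ² - 1 - 1 = 9 - 2 ≡ 0; y = λ·(1 - 0) - 5 ≡ 5. → (0, 5)
3G: (0, 5) + (1, 5). λ = (5 - 5)/(1 - 0) ≡ 0/1 mod 7. 1⁻¹ ≡ 1 (mod 7), so λ ≡ 0.
  x = λ² - 0 - 1 = 0 - 1 ≡ 6; y = λ·(0 - 6) - 5 ≡ 2. → (6, 2)
4G: (6, 2) + (1, 5). λ = (5 - 2)/(1 - 6) ≡ 3/2 mod 7. 2⁻¹ ≡ 4 (mod 7), so λ ≡ 5.
  x = λ² - 6 - 1 = 25 - 7 ≡ 4; y = λ·(6 - 4) - 2 ≡ 1. → (4, 1)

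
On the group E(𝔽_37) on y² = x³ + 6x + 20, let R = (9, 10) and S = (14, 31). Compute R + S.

(9, 10) + (14, 31). λ = (31 - 10)/(14 - 9) ≡ 21/5 mod 37. 5⁻¹ ≡ 15 (mod 37) since 5·15 = 75 ≡ 1, so λ ≡ 19.
  x = λ² - 9 - 14 = 361 - 23 ≡ 5; y = λ·(9 - 5) - 10 ≡ 29. → (5, 29)

(5, 29)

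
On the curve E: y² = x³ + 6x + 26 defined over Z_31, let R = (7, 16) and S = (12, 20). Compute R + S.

(30, 9)

(7, 16) + (12, 20). λ = (20 - 16)/(12 - 7) ≡ 4/5 mod 31. 5⁻¹ ≡ 25 (mod 31), so λ ≡ 7.
  x = λ² - 7 - 12 = 49 - 19 ≡ 30; y = λ·(7 - 30) - 16 ≡ 9. → (30, 9)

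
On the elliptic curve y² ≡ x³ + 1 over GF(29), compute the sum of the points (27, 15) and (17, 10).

(27, 15) + (17, 10). λ = (10 - 15)/(17 - 27) ≡ 24/19 mod 29. 19⁻¹ ≡ 26 (mod 29), so λ ≡ 15.
  x = λ² - 27 - 17 = 225 - 44 ≡ 7; y = λ·(27 - 7) - 15 ≡ 24. → (7, 24)

(7, 24)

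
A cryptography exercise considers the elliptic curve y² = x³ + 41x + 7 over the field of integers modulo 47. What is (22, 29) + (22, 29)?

(4, 0)

tangent at (22, 29): λ = (3·22² + 41)/(2·29) ≡ 36/11. 11⁻¹ ≡ 30 (mod 47), so λ ≡ 36·30 ≡ 46.
  x = λ² - 22 - 22 = 2116 - 44 ≡ 4; y = λ·(22 - 4) - 29 ≡ 0. → (4, 0)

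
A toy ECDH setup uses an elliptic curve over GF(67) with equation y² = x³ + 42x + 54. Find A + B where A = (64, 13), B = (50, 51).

(64, 13) + (50, 51). λ = (51 - 13)/(50 - 64) ≡ 38/53 mod 67. 53⁻¹ ≡ 43 (mod 67), so λ ≡ 26.
  x = λ² - 64 - 50 = 676 - 114 ≡ 26; y = λ·(64 - 26) - 13 ≡ 37. → (26, 37)

(26, 37)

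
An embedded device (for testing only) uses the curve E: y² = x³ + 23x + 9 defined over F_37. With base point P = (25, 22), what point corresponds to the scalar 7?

Repeated addition: build up to 7P.
2P: tangent at (25, 22): λ = (3·25² + 23)/(2·22) ≡ 11/7. 7⁻¹ ≡ 16 (mod 37), so λ ≡ 11·16 ≡ 28.
  x = λ² - 25 - 25 = 784 - 50 ≡ 31; y = λ·(25 - 31) - 22 ≡ 32. → (31, 32)
3P: (31, 32) + (25, 22). λ = (22 - 32)/(25 - 31) ≡ 27/31 mod 37. 31⁻¹ ≡ 6 (mod 37), so λ ≡ 14.
  x = λ² - 31 - 25 = 196 - 56 ≡ 29; y = λ·(31 - 29) - 32 ≡ 33. → (29, 33)
4P: (29, 33) + (25, 22). λ = (22 - 33)/(25 - 29) ≡ 26/33 mod 37. 33⁻¹ ≡ 9 (mod 37) since 33·9 = 297 ≡ 1, so λ ≡ 12.
  x = λ² - 29 - 25 = 144 - 54 ≡ 16; y = λ·(29 - 16) - 33 ≡ 12. → (16, 12)
5P: (16, 12) + (25, 22). λ = (22 - 12)/(25 - 16) ≡ 10/9 mod 37. 9⁻¹ ≡ 33 (mod 37) since 9·33 = 297 ≡ 1, so λ ≡ 34.
  x = λ² - 16 - 25 = 1156 - 41 ≡ 5; y = λ·(16 - 5) - 12 ≡ 29. → (5, 29)
6P: (5, 29) + (25, 22). λ = (22 - 29)/(25 - 5) ≡ 30/20 mod 37. 20⁻¹ ≡ 13 (mod 37), so λ ≡ 20.
  x = λ² - 5 - 25 = 400 - 30 ≡ 0; y = λ·(5 - 0) - 29 ≡ 34. → (0, 34)
7P: (0, 34) + (25, 22). λ = (22 - 34)/(25 - 0) ≡ 25/25 mod 37. 25⁻¹ ≡ 3 (mod 37) since 25·3 = 75 ≡ 1, so λ ≡ 1.
  x = λ² - 0 - 25 = 1 - 25 ≡ 13; y = λ·(0 - 13) - 34 ≡ 27. → (13, 27)

(13, 27)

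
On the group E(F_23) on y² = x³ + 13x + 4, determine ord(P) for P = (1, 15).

2P: tangent at (1, 15): λ = (3·1² + 13)/(2·15) ≡ 16/7. 7⁻¹ ≡ 10 (mod 23) since 7·10 = 70 ≡ 1, so λ ≡ 16·10 ≡ 22.
  x = λ² - 1 - 1 = 484 - 2 ≡ 22; y = λ·(1 - 22) - 15 ≡ 6. → (22, 6)
3P: (22, 6) + (1, 15). λ = (15 - 6)/(1 - 22) ≡ 9/2 mod 23. 2⁻¹ ≡ 12 (mod 23) since 2·12 = 24 ≡ 1, so λ ≡ 16.
  x = λ² - 22 - 1 = 256 - 23 ≡ 3; y = λ·(22 - 3) - 6 ≡ 22. → (3, 22)
4P: (3, 22) + (1, 15). λ = (15 - 22)/(1 - 3) ≡ 16/21 mod 23. 21⁻¹ ≡ 11 (mod 23), so λ ≡ 15.
  x = λ² - 3 - 1 = 225 - 4 ≡ 14; y = λ·(3 - 14) - 22 ≡ 20. → (14, 20)
5P: (14, 20) + (1, 15). λ = (15 - 20)/(1 - 14) ≡ 18/10 mod 23. 10⁻¹ ≡ 7 (mod 23), so λ ≡ 11.
  x = λ² - 14 - 1 = 121 - 15 ≡ 14; y = λ·(14 - 14) - 20 ≡ 3. → (14, 3)
6P: (14, 3) + (1, 15). λ = (15 - 3)/(1 - 14) ≡ 12/10 mod 23. 10⁻¹ ≡ 7 (mod 23), so λ ≡ 15.
  x = λ² - 14 - 1 = 225 - 15 ≡ 3; y = λ·(14 - 3) - 3 ≡ 1. → (3, 1)
7P: (3, 1) + (1, 15). λ = (15 - 1)/(1 - 3) ≡ 14/21 mod 23. 21⁻¹ ≡ 11 (mod 23), so λ ≡ 16.
  x = λ² - 3 - 1 = 256 - 4 ≡ 22; y = λ·(3 - 22) - 1 ≡ 17. → (22, 17)
8P: (22, 17) + (1, 15). λ = (15 - 17)/(1 - 22) ≡ 21/2 mod 23. 2⁻¹ ≡ 12 (mod 23), so λ ≡ 22.
  x = λ² - 22 - 1 = 484 - 23 ≡ 1; y = λ·(22 - 1) - 17 ≡ 8. → (1, 8)
9P: (1, 8) + (1, 15): same x and y₁ ≡ -y₂, so the sum is O.
9P = O, so the order is 9.

9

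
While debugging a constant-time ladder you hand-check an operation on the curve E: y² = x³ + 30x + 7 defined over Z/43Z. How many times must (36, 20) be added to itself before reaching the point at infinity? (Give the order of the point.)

6

2P: tangent at (36, 20): λ = (3·36² + 30)/(2·20) ≡ 5/40. 40⁻¹ ≡ 14 (mod 43), so λ ≡ 5·14 ≡ 27.
  x = λ² - 36 - 36 = 729 - 72 ≡ 12; y = λ·(36 - 12) - 20 ≡ 26. → (12, 26)
3P: (12, 26) + (36, 20). λ = (20 - 26)/(36 - 12) ≡ 37/24 mod 43. 24⁻¹ ≡ 9 (mod 43), so λ ≡ 32.
  x = λ² - 12 - 36 = 1024 - 48 ≡ 30; y = λ·(12 - 30) - 26 ≡ 0. → (30, 0)
4P: (30, 0) + (36, 20). λ = (20 - 0)/(36 - 30) ≡ 20/6 mod 43. 6⁻¹ ≡ 36 (mod 43), so λ ≡ 32.
  x = λ² - 30 - 36 = 1024 - 66 ≡ 12; y = λ·(30 - 12) - 0 ≡ 17. → (12, 17)
5P: (12, 17) + (36, 20). λ = (20 - 17)/(36 - 12) ≡ 3/24 mod 43. 24⁻¹ ≡ 9 (mod 43), so λ ≡ 27.
  x = λ² - 12 - 36 = 729 - 48 ≡ 36; y = λ·(12 - 36) - 17 ≡ 23. → (36, 23)
6P: (36, 23) + (36, 20): same x and y₁ ≡ -y₂, so the sum is the point at infinity.
6P = the point at infinity, so the order is 6.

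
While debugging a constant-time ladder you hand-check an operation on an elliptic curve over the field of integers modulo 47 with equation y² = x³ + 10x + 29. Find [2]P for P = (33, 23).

tangent at (33, 23): λ = (3·33² + 10)/(2·23) ≡ 34/46. 46⁻¹ ≡ 46 (mod 47), so λ ≡ 34·46 ≡ 13.
  x = λ² - 33 - 33 = 169 - 66 ≡ 9; y = λ·(33 - 9) - 23 ≡ 7. → (9, 7)

(9, 7)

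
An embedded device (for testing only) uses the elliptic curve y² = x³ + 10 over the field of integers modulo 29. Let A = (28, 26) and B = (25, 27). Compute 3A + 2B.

O

First 3A:
Repeated addition: build up to 3A.
2A: tangent at (28, 26): λ = (3·28² + 0)/(2·26) ≡ 3/23. 23⁻¹ ≡ 24 (mod 29), so λ ≡ 3·24 ≡ 14.
  x = λ² - 28 - 28 = 196 - 56 ≡ 24; y = λ·(28 - 24) - 26 ≡ 1. → (24, 1)
3A: (24, 1) + (28, 26). λ = (26 - 1)/(28 - 24) ≡ 25/4 mod 29. 4⁻¹ ≡ 22 (mod 29), so λ ≡ 28.
  x = λ² - 24 - 28 = 784 - 52 ≡ 7; y = λ·(24 - 7) - 1 ≡ 11. → (7, 11)
3A = (7, 11).
Next 2B:
Repeated addition: build up to 2B.
2B: tangent at (25, 27): λ = (3·25² + 0)/(2·27) ≡ 19/25. 25⁻¹ ≡ 7 (mod 29), so λ ≡ 19·7 ≡ 17.
  x = λ² - 25 - 25 = 289 - 50 ≡ 7; y = λ·(25 - 7) - 27 ≡ 18. → (7, 18)
2B = (7, 18).
Finally 3A + 2B:
(7, 11) + (7, 18): same x and y₁ ≡ -y₂, so the sum is the point at infinity.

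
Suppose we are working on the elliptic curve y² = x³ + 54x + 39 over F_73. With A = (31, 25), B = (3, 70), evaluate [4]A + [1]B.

First 4A:
Double-and-add on 4 = (100)₂. Start with A = (31, 25) for the leading 1-bit.
double: tangent at (31, 25): λ = (3·31² + 54)/(2·25) ≡ 17/50. 50⁻¹ ≡ 19 (mod 73), so λ ≡ 17·19 ≡ 31.
  x = λ² - 31 - 31 = 961 - 62 ≡ 23; y = λ·(31 - 23) - 25 ≡ 4. → (23, 4)
double: tangent at (23, 4): λ = (3·23² + 54)/(2·4) ≡ 35/8. 8⁻¹ ≡ 64 (mod 73), so λ ≡ 35·64 ≡ 50.
  x = λ² - 23 - 23 = 2500 - 46 ≡ 45; y = λ·(23 - 45) - 4 ≡ 64. → (45, 64)
4A = (45, 64).
Finally 4A + B:
(45, 64) + (3, 70). λ = (70 - 64)/(3 - 45) ≡ 6/31 mod 73. 31⁻¹ ≡ 33 (mod 73), so λ ≡ 52.
  x = λ² - 45 - 3 = 2704 - 48 ≡ 28; y = λ·(45 - 28) - 64 ≡ 17. → (28, 17)

(28, 17)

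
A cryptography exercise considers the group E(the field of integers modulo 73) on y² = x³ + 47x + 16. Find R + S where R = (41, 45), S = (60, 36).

(43, 52)

(41, 45) + (60, 36). λ = (36 - 45)/(60 - 41) ≡ 64/19 mod 73. 19⁻¹ ≡ 50 (mod 73) since 19·50 = 950 ≡ 1, so λ ≡ 61.
  x = λ² - 41 - 60 = 3721 - 101 ≡ 43; y = λ·(41 - 43) - 45 ≡ 52. → (43, 52)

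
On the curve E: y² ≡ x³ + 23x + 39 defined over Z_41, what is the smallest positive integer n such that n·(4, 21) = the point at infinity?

2P: tangent at (4, 21): λ = (3·4² + 23)/(2·21) ≡ 30/1. 1⁻¹ ≡ 1 (mod 41), so λ ≡ 30·1 ≡ 30.
  x = λ² - 4 - 4 = 900 - 8 ≡ 31; y = λ·(4 - 31) - 21 ≡ 30. → (31, 30)
3P: (31, 30) + (4, 21). λ = (21 - 30)/(4 - 31) ≡ 32/14 mod 41. 14⁻¹ ≡ 3 (mod 41) since 14·3 = 42 ≡ 1, so λ ≡ 14.
  x = λ² - 31 - 4 = 196 - 35 ≡ 38; y = λ·(31 - 38) - 30 ≡ 36. → (38, 36)
4P: (38, 36) + (4, 21). λ = (21 - 36)/(4 - 38) ≡ 26/7 mod 41. 7⁻¹ ≡ 6 (mod 41), so λ ≡ 33.
  x = λ² - 38 - 4 = 1089 - 42 ≡ 22; y = λ·(38 - 22) - 36 ≡ 0. → (22, 0)
5P: (22, 0) + (4, 21). λ = (21 - 0)/(4 - 22) ≡ 21/23 mod 41. 23⁻¹ ≡ 25 (mod 41), so λ ≡ 33.
  x = λ² - 22 - 4 = 1089 - 26 ≡ 38; y = λ·(22 - 38) - 0 ≡ 5. → (38, 5)
6P: (38, 5) + (4, 21). λ = (21 - 5)/(4 - 38) ≡ 16/7 mod 41. 7⁻¹ ≡ 6 (mod 41) since 7·6 = 42 ≡ 1, so λ ≡ 14.
  x = λ² - 38 - 4 = 196 - 42 ≡ 31; y = λ·(38 - 31) - 5 ≡ 11. → (31, 11)
7P: (31, 11) + (4, 21). λ = (21 - 11)/(4 - 31) ≡ 10/14 mod 41. 14⁻¹ ≡ 3 (mod 41), so λ ≡ 30.
  x = λ² - 31 - 4 = 900 - 35 ≡ 4; y = λ·(31 - 4) - 11 ≡ 20. → (4, 20)
8P: (4, 20) + (4, 21): same x and y₁ ≡ -y₂, so the sum is the point at infinity.
8P = the point at infinity, so the order is 8.

8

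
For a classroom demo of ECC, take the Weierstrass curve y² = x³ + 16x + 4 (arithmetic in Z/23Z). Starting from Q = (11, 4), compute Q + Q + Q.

(16, 3)

Repeated addition: build up to 3Q.
2Q: tangent at (11, 4): λ = (3·11² + 16)/(2·4) ≡ 11/8. 8⁻¹ ≡ 3 (mod 23), so λ ≡ 11·3 ≡ 10.
  x = λ² - 11 - 11 = 100 - 22 ≡ 9; y = λ·(11 - 9) - 4 ≡ 16. → (9, 16)
3Q: (9, 16) + (11, 4). λ = (4 - 16)/(11 - 9) ≡ 11/2 mod 23. 2⁻¹ ≡ 12 (mod 23) since 2·12 = 24 ≡ 1, so λ ≡ 17.
  x = λ² - 9 - 11 = 289 - 20 ≡ 16; y = λ·(9 - 16) - 16 ≡ 3. → (16, 3)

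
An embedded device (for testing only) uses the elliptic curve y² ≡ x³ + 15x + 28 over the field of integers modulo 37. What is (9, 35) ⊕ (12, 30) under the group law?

(9, 35) + (12, 30). λ = (30 - 35)/(12 - 9) ≡ 32/3 mod 37. 3⁻¹ ≡ 25 (mod 37) since 3·25 = 75 ≡ 1, so λ ≡ 23.
  x = λ² - 9 - 12 = 529 - 21 ≡ 27; y = λ·(9 - 27) - 35 ≡ 32. → (27, 32)

(27, 32)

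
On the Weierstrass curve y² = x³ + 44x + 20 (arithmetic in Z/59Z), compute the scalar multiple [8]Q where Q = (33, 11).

Repeated addition: build up to 8Q.
2Q: tangent at (33, 11): λ = (3·33² + 44)/(2·11) ≡ 7/22. 22⁻¹ ≡ 51 (mod 59), so λ ≡ 7·51 ≡ 3.
  x = λ² - 33 - 33 = 9 - 66 ≡ 2; y = λ·(33 - 2) - 11 ≡ 23. → (2, 23)
3Q: (2, 23) + (33, 11). λ = (11 - 23)/(33 - 2) ≡ 47/31 mod 59. 31⁻¹ ≡ 40 (mod 59), so λ ≡ 51.
  x = λ² - 2 - 33 = 2601 - 35 ≡ 29; y = λ·(2 - 29) - 23 ≡ 16. → (29, 16)
4Q: (29, 16) + (33, 11). λ = (11 - 16)/(33 - 29) ≡ 54/4 mod 59. 4⁻¹ ≡ 15 (mod 59), so λ ≡ 43.
  x = λ² - 29 - 33 = 1849 - 62 ≡ 17; y = λ·(29 - 17) - 16 ≡ 28. → (17, 28)
5Q: (17, 28) + (33, 11). λ = (11 - 28)/(33 - 17) ≡ 42/16 mod 59. 16⁻¹ ≡ 48 (mod 59), so λ ≡ 10.
  x = λ² - 17 - 33 = 100 - 50 ≡ 50; y = λ·(17 - 50) - 28 ≡ 55. → (50, 55)
6Q: (50, 55) + (33, 11). λ = (11 - 55)/(33 - 50) ≡ 15/42 mod 59. 42⁻¹ ≡ 52 (mod 59), so λ ≡ 13.
  x = λ² - 50 - 33 = 169 - 83 ≡ 27; y = λ·(50 - 27) - 55 ≡ 8. → (27, 8)
7Q: (27, 8) + (33, 11). λ = (11 - 8)/(33 - 27) ≡ 3/6 mod 59. 6⁻¹ ≡ 10 (mod 59), so λ ≡ 30.
  x = λ² - 27 - 33 = 900 - 60 ≡ 14; y = λ·(27 - 14) - 8 ≡ 28. → (14, 28)
8Q: (14, 28) + (33, 11). λ = (11 - 28)/(33 - 14) ≡ 42/19 mod 59. 19⁻¹ ≡ 28 (mod 59), so λ ≡ 55.
  x = λ² - 14 - 33 = 3025 - 47 ≡ 28; y = λ·(14 - 28) - 28 ≡ 28. → (28, 28)

(28, 28)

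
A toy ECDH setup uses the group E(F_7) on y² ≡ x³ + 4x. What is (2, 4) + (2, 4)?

tangent at (2, 4): λ = (3·2² + 4)/(2·4) ≡ 2/1. 1⁻¹ ≡ 1 (mod 7), so λ ≡ 2·1 ≡ 2.
  x = λ² - 2 - 2 = 4 - 4 ≡ 0; y = λ·(2 - 0) - 4 ≡ 0. → (0, 0)

(0, 0)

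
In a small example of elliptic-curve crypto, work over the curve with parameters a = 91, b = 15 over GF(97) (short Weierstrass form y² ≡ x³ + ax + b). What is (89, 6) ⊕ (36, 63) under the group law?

(89, 6) + (36, 63). λ = (63 - 6)/(36 - 89) ≡ 57/44 mod 97. 44⁻¹ ≡ 86 (mod 97), so λ ≡ 52.
  x = λ² - 89 - 36 = 2704 - 125 ≡ 57; y = λ·(89 - 57) - 6 ≡ 9. → (57, 9)

(57, 9)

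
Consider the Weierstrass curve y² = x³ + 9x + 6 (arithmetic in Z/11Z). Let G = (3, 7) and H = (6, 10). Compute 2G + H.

O

First 2G:
Repeated addition: build up to 2G.
2G: tangent at (3, 7): λ = (3·3² + 9)/(2·7) ≡ 3/3. 3⁻¹ ≡ 4 (mod 11), so λ ≡ 3·4 ≡ 1.
  x = λ² - 3 - 3 = 1 - 6 ≡ 6; y = λ·(3 - 6) - 7 ≡ 1. → (6, 1)
2G = (6, 1).
Finally 2G + H:
(6, 1) + (6, 10): same x and y₁ ≡ -y₂, so the sum is O.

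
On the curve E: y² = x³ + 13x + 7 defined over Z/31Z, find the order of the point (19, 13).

11

2P: tangent at (19, 13): λ = (3·19² + 13)/(2·13) ≡ 11/26. 26⁻¹ ≡ 6 (mod 31), so λ ≡ 11·6 ≡ 4.
  x = λ² - 19 - 19 = 16 - 38 ≡ 9; y = λ·(19 - 9) - 13 ≡ 27. → (9, 27)
3P: (9, 27) + (19, 13). λ = (13 - 27)/(19 - 9) ≡ 17/10 mod 31. 10⁻¹ ≡ 28 (mod 31), so λ ≡ 11.
  x = λ² - 9 - 19 = 121 - 28 ≡ 0; y = λ·(9 - 0) - 27 ≡ 10. → (0, 10)
4P: (0, 10) + (19, 13). λ = (13 - 10)/(19 - 0) ≡ 3/19 mod 31. 19⁻¹ ≡ 18 (mod 31) since 19·18 = 342 ≡ 1, so λ ≡ 23.
  x = λ² - 0 - 19 = 529 - 19 ≡ 14; y = λ·(0 - 14) - 10 ≡ 9. → (14, 9)
5P: (14, 9) + (19, 13). λ = (13 - 9)/(19 - 14) ≡ 4/5 mod 31. 5⁻¹ ≡ 25 (mod 31), so λ ≡ 7.
  x = λ² - 14 - 19 = 49 - 33 ≡ 16; y = λ·(14 - 16) - 9 ≡ 8. → (16, 8)
6P: (16, 8) + (19, 13). λ = (13 - 8)/(19 - 16) ≡ 5/3 mod 31. 3⁻¹ ≡ 21 (mod 31) since 3·21 = 63 ≡ 1, so λ ≡ 12.
  x = λ² - 16 - 19 = 144 - 35 ≡ 16; y = λ·(16 - 16) - 8 ≡ 23. → (16, 23)
7P: (16, 23) + (19, 13). λ = (13 - 23)/(19 - 16) ≡ 21/3 mod 31. 3⁻¹ ≡ 21 (mod 31) since 3·21 = 63 ≡ 1, so λ ≡ 7.
  x = λ² - 16 - 19 = 49 - 35 ≡ 14; y = λ·(16 - 14) - 23 ≡ 22. → (14, 22)
8P: (14, 22) + (19, 13). λ = (13 - 22)/(19 - 14) ≡ 22/5 mod 31. 5⁻¹ ≡ 25 (mod 31), so λ ≡ 23.
  x = λ² - 14 - 19 = 529 - 33 ≡ 0; y = λ·(14 - 0) - 22 ≡ 21. → (0, 21)
9P: (0, 21) + (19, 13). λ = (13 - 21)/(19 - 0) ≡ 23/19 mod 31. 19⁻¹ ≡ 18 (mod 31), so λ ≡ 11.
  x = λ² - 0 - 19 = 121 - 19 ≡ 9; y = λ·(0 - 9) - 21 ≡ 4. → (9, 4)
10P: (9, 4) + (19, 13). λ = (13 - 4)/(19 - 9) ≡ 9/10 mod 31. 10⁻¹ ≡ 28 (mod 31) since 10·28 = 280 ≡ 1, so λ ≡ 4.
  x = λ² - 9 - 19 = 16 - 28 ≡ 19; y = λ·(9 - 19) - 4 ≡ 18. → (19, 18)
11P: (19, 18) + (19, 13): same x and y₁ ≡ -y₂, so the sum is ∞.
11P = ∞, so the order is 11.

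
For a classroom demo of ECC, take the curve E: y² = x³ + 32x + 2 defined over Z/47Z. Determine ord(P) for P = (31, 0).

2P: (31, 0) + (31, 0): same x and y₁ ≡ -y₂, so the sum is the point at infinity.
2P = the point at infinity, so the order is 2.

2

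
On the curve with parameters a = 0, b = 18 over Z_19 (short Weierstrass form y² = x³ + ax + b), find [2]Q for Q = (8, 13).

(12, 13)

tangent at (8, 13): λ = (3·8² + 0)/(2·13) ≡ 2/7. 7⁻¹ ≡ 11 (mod 19), so λ ≡ 2·11 ≡ 3.
  x = λ² - 8 - 8 = 9 - 16 ≡ 12; y = λ·(8 - 12) - 13 ≡ 13. → (12, 13)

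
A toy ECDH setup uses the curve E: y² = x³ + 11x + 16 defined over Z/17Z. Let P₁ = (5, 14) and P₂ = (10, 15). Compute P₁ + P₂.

(0, 4)

(5, 14) + (10, 15). λ = (15 - 14)/(10 - 5) ≡ 1/5 mod 17. 5⁻¹ ≡ 7 (mod 17) since 5·7 = 35 ≡ 1, so λ ≡ 7.
  x = λ² - 5 - 10 = 49 - 15 ≡ 0; y = λ·(5 - 0) - 14 ≡ 4. → (0, 4)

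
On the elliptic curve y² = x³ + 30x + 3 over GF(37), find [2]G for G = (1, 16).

tangent at (1, 16): λ = (3·1² + 30)/(2·16) ≡ 33/32. 32⁻¹ ≡ 22 (mod 37), so λ ≡ 33·22 ≡ 23.
  x = λ² - 1 - 1 = 529 - 2 ≡ 9; y = λ·(1 - 9) - 16 ≡ 22. → (9, 22)

(9, 22)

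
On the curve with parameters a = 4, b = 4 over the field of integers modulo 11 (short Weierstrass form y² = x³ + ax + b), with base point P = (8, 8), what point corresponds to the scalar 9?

(0, 9)

Double-and-add on 9 = (1001)₂. Start with P = (8, 8) for the leading 1-bit.
double: tangent at (8, 8): λ = (3·8² + 4)/(2·8) ≡ 9/5. 5⁻¹ ≡ 9 (mod 11) since 5·9 = 45 ≡ 1, so λ ≡ 9·9 ≡ 4.
  x = λ² - 8 - 8 = 16 - 16 ≡ 0; y = λ·(8 - 0) - 8 ≡ 2. → (0, 2)
double: tangent at (0, 2): λ = (3·0² + 4)/(2·2) ≡ 4/4. 4⁻¹ ≡ 3 (mod 11) since 4·3 = 12 ≡ 1, so λ ≡ 4·3 ≡ 1.
  x = λ² - 0 - 0 = 1 - 0 ≡ 1; y = λ·(0 - 1) - 2 ≡ 8. → (1, 8)
double: tangent at (1, 8): λ = (3·1² + 4)/(2·8) ≡ 7/5. 5⁻¹ ≡ 9 (mod 11), so λ ≡ 7·9 ≡ 8.
  x = λ² - 1 - 1 = 64 - 2 ≡ 7; y = λ·(1 - 7) - 8 ≡ 10. → (7, 10)
add P: (7, 10) + (8, 8). λ = (8 - 10)/(8 - 7) ≡ 9/1 mod 11. 1⁻¹ ≡ 1 (mod 11), so λ ≡ 9.
  x = λ² - 7 - 8 = 81 - 15 ≡ 0; y = λ·(7 - 0) - 10 ≡ 9. → (0, 9)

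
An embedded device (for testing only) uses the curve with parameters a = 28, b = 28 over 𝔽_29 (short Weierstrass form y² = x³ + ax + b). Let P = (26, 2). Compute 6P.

Double-and-add on 6 = (110)₂. Start with P = (26, 2) for the leading 1-bit.
double: tangent at (26, 2): λ = (3·26² + 28)/(2·2) ≡ 26/4. 4⁻¹ ≡ 22 (mod 29) since 4·22 = 88 ≡ 1, so λ ≡ 26·22 ≡ 21.
  x = λ² - 26 - 26 = 441 - 52 ≡ 12; y = λ·(26 - 12) - 2 ≡ 2. → (12, 2)
add P: (12, 2) + (26, 2). λ = (2 - 2)/(26 - 12) ≡ 0/14 mod 29. 14⁻¹ ≡ 27 (mod 29) since 14·27 = 378 ≡ 1, so λ ≡ 0.
  x = λ² - 12 - 26 = 0 - 38 ≡ 20; y = λ·(12 - 20) - 2 ≡ 27. → (20, 27)
double: tangent at (20, 27): λ = (3·20² + 28)/(2·27) ≡ 10/25. 25⁻¹ ≡ 7 (mod 29) since 25·7 = 175 ≡ 1, so λ ≡ 10·7 ≡ 12.
  x = λ² - 20 - 20 = 144 - 40 ≡ 17; y = λ·(20 - 17) - 27 ≡ 9. → (17, 9)

(17, 9)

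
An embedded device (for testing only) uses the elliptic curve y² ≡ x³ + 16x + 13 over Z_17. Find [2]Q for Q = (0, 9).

tangent at (0, 9): λ = (3·0² + 16)/(2·9) ≡ 16/1. 1⁻¹ ≡ 1 (mod 17) since 1·1 = 1 ≡ 1, so λ ≡ 16·1 ≡ 16.
  x = λ² - 0 - 0 = 256 - 0 ≡ 1; y = λ·(0 - 1) - 9 ≡ 9. → (1, 9)

(1, 9)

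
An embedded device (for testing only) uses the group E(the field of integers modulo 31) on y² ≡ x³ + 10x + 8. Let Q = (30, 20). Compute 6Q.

(26, 9)

Double-and-add on 6 = (110)₂. Start with Q = (30, 20) for the leading 1-bit.
double: tangent at (30, 20): λ = (3·30² + 10)/(2·20) ≡ 13/9. 9⁻¹ ≡ 7 (mod 31), so λ ≡ 13·7 ≡ 29.
  x = λ² - 30 - 30 = 841 - 60 ≡ 6; y = λ·(30 - 6) - 20 ≡ 25. → (6, 25)
add Q: (6, 25) + (30, 20). λ = (20 - 25)/(30 - 6) ≡ 26/24 mod 31. 24⁻¹ ≡ 22 (mod 31), so λ ≡ 14.
  x = λ² - 6 - 30 = 196 - 36 ≡ 5; y = λ·(6 - 5) - 25 ≡ 20. → (5, 20)
double: tangent at (5, 20): λ = (3·5² + 10)/(2·20) ≡ 23/9. 9⁻¹ ≡ 7 (mod 31) since 9·7 = 63 ≡ 1, so λ ≡ 23·7 ≡ 6.
  x = λ² - 5 - 5 = 36 - 10 ≡ 26; y = λ·(5 - 26) - 20 ≡ 9. → (26, 9)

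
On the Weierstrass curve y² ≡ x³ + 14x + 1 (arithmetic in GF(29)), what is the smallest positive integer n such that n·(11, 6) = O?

2P: tangent at (11, 6): λ = (3·11² + 14)/(2·6) ≡ 0/12. 12⁻¹ ≡ 17 (mod 29), so λ ≡ 0·17 ≡ 0.
  x = λ² - 11 - 11 = 0 - 22 ≡ 7; y = λ·(11 - 7) - 6 ≡ 23. → (7, 23)
3P: (7, 23) + (11, 6). λ = (6 - 23)/(11 - 7) ≡ 12/4 mod 29. 4⁻¹ ≡ 22 (mod 29) since 4·22 = 88 ≡ 1, so λ ≡ 3.
  x = λ² - 7 - 11 = 9 - 18 ≡ 20; y = λ·(7 - 20) - 23 ≡ 25. → (20, 25)
4P: (20, 25) + (11, 6). λ = (6 - 25)/(11 - 20) ≡ 10/20 mod 29. 20⁻¹ ≡ 16 (mod 29) since 20·16 = 320 ≡ 1, so λ ≡ 15.
  x = λ² - 20 - 11 = 225 - 31 ≡ 20; y = λ·(20 - 20) - 25 ≡ 4. → (20, 4)
5P: (20, 4) + (11, 6). λ = (6 - 4)/(11 - 20) ≡ 2/20 mod 29. 20⁻¹ ≡ 16 (mod 29), so λ ≡ 3.
  x = λ² - 20 - 11 = 9 - 31 ≡ 7; y = λ·(20 - 7) - 4 ≡ 6. → (7, 6)
6P: (7, 6) + (11, 6). λ = (6 - 6)/(11 - 7) ≡ 0/4 mod 29. 4⁻¹ ≡ 22 (mod 29), so λ ≡ 0.
  x = λ² - 7 - 11 = 0 - 18 ≡ 11; y = λ·(7 - 11) - 6 ≡ 23. → (11, 23)
7P: (11, 23) + (11, 6): same x and y₁ ≡ -y₂, so the sum is O.
7P = O, so the order is 7.

7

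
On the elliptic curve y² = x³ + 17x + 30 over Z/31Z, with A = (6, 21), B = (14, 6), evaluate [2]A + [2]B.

First 2A:
Repeated addition: build up to 2A.
2A: tangent at (6, 21): λ = (3·6² + 17)/(2·21) ≡ 1/11. 11⁻¹ ≡ 17 (mod 31), so λ ≡ 1·17 ≡ 17.
  x = λ² - 6 - 6 = 289 - 12 ≡ 29; y = λ·(6 - 29) - 21 ≡ 22. → (29, 22)
2A = (29, 22).
Next 2B:
Repeated addition: build up to 2B.
2B: tangent at (14, 6): λ = (3·14² + 17)/(2·6) ≡ 16/12. 12⁻¹ ≡ 13 (mod 31), so λ ≡ 16·13 ≡ 22.
  x = λ² - 14 - 14 = 484 - 28 ≡ 22; y = λ·(14 - 22) - 6 ≡ 4. → (22, 4)
2B = (22, 4).
Finally 2A + 2B:
(29, 22) + (22, 4). λ = (4 - 22)/(22 - 29) ≡ 13/24 mod 31. 24⁻¹ ≡ 22 (mod 31) since 24·22 = 528 ≡ 1, so λ ≡ 7.
  x = λ² - 29 - 22 = 49 - 51 ≡ 29; y = λ·(29 - 29) - 22 ≡ 9. → (29, 9)

(29, 9)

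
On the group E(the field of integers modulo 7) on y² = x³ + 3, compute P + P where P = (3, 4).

tangent at (3, 4): λ = (3·3² + 0)/(2·4) ≡ 6/1. 1⁻¹ ≡ 1 (mod 7), so λ ≡ 6·1 ≡ 6.
  x = λ² - 3 - 3 = 36 - 6 ≡ 2; y = λ·(3 - 2) - 4 ≡ 2. → (2, 2)

(2, 2)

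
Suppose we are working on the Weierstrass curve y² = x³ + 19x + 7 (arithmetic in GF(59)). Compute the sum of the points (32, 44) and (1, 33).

(32, 44) + (1, 33). λ = (33 - 44)/(1 - 32) ≡ 48/28 mod 59. 28⁻¹ ≡ 19 (mod 59), so λ ≡ 27.
  x = λ² - 32 - 1 = 729 - 33 ≡ 47; y = λ·(32 - 47) - 44 ≡ 23. → (47, 23)

(47, 23)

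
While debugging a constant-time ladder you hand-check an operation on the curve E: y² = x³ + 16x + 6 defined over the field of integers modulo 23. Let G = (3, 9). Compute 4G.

Double-and-add on 4 = (100)₂. Start with G = (3, 9) for the leading 1-bit.
double: tangent at (3, 9): λ = (3·3² + 16)/(2·9) ≡ 20/18. 18⁻¹ ≡ 9 (mod 23), so λ ≡ 20·9 ≡ 19.
  x = λ² - 3 - 3 = 361 - 6 ≡ 10; y = λ·(3 - 10) - 9 ≡ 19. → (10, 19)
double: tangent at (10, 19): λ = (3·10² + 16)/(2·19) ≡ 17/15. 15⁻¹ ≡ 20 (mod 23) since 15·20 = 300 ≡ 1, so λ ≡ 17·20 ≡ 18.
  x = λ² - 10 - 10 = 324 - 20 ≡ 5; y = λ·(10 - 5) - 19 ≡ 2. → (5, 2)

(5, 2)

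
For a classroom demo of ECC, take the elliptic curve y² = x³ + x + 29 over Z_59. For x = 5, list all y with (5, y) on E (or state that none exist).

10, 49

x³ + 1x + 29 = 159 ≡ 41 (mod 59).
Square roots of 41 mod 59: 10 and 49 (since 10² = 100 ≡ 41).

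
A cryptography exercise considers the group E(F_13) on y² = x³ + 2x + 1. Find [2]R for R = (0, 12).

(1, 2)

tangent at (0, 12): λ = (3·0² + 2)/(2·12) ≡ 2/11. 11⁻¹ ≡ 6 (mod 13) since 11·6 = 66 ≡ 1, so λ ≡ 2·6 ≡ 12.
  x = λ² - 0 - 0 = 144 - 0 ≡ 1; y = λ·(0 - 1) - 12 ≡ 2. → (1, 2)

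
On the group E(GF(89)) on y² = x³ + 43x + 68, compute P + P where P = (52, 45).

tangent at (52, 45): λ = (3·52² + 43)/(2·45) ≡ 56/1. 1⁻¹ ≡ 1 (mod 89) since 1·1 = 1 ≡ 1, so λ ≡ 56·1 ≡ 56.
  x = λ² - 52 - 52 = 3136 - 104 ≡ 6; y = λ·(52 - 6) - 45 ≡ 39. → (6, 39)

(6, 39)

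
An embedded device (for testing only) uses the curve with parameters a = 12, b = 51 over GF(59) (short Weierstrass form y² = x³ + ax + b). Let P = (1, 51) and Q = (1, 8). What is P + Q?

O

The two points share x = 1 and their y-coordinates satisfy 51 + 8 ≡ 0 (mod 59), so they are inverses. Their sum is O.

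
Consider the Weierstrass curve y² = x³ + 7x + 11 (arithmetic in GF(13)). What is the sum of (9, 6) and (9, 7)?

O

The two points share x = 9 and their y-coordinates satisfy 6 + 7 ≡ 0 (mod 13), so they are inverses. Their sum is O.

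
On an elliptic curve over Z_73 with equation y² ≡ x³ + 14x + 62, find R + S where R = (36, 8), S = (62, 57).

(13, 55)

(36, 8) + (62, 57). λ = (57 - 8)/(62 - 36) ≡ 49/26 mod 73. 26⁻¹ ≡ 59 (mod 73) since 26·59 = 1534 ≡ 1, so λ ≡ 44.
  x = λ² - 36 - 62 = 1936 - 98 ≡ 13; y = λ·(36 - 13) - 8 ≡ 55. → (13, 55)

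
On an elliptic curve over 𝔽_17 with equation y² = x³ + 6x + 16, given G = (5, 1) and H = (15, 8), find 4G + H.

First 4G:
Double-and-add on 4 = (100)₂. Start with G = (5, 1) for the leading 1-bit.
double: tangent at (5, 1): λ = (3·5² + 6)/(2·1) ≡ 13/2. 2⁻¹ ≡ 9 (mod 17), so λ ≡ 13·9 ≡ 15.
  x = λ² - 5 - 5 = 225 - 10 ≡ 11; y = λ·(5 - 11) - 1 ≡ 11. → (11, 11)
double: tangent at (11, 11): λ = (3·11² + 6)/(2·11) ≡ 12/5. 5⁻¹ ≡ 7 (mod 17) since 5·7 = 35 ≡ 1, so λ ≡ 12·7 ≡ 16.
  x = λ² - 11 - 11 = 256 - 22 ≡ 13; y = λ·(11 - 13) - 11 ≡ 8. → (13, 8)
4G = (13, 8).
Finally 4G + H:
(13, 8) + (15, 8). λ = (8 - 8)/(15 - 13) ≡ 0/2 mod 17. 2⁻¹ ≡ 9 (mod 17), so λ ≡ 0.
  x = λ² - 13 - 15 = 0 - 28 ≡ 6; y = λ·(13 - 6) - 8 ≡ 9. → (6, 9)

(6, 9)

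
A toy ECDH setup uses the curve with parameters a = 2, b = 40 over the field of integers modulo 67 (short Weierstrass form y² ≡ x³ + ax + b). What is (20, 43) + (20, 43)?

tangent at (20, 43): λ = (3·20² + 2)/(2·43) ≡ 63/19. 19⁻¹ ≡ 60 (mod 67) since 19·60 = 1140 ≡ 1, so λ ≡ 63·60 ≡ 28.
  x = λ² - 20 - 20 = 784 - 40 ≡ 7; y = λ·(20 - 7) - 43 ≡ 53. → (7, 53)

(7, 53)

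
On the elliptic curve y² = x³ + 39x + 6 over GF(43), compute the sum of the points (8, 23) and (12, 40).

(8, 23) + (12, 40). λ = (40 - 23)/(12 - 8) ≡ 17/4 mod 43. 4⁻¹ ≡ 11 (mod 43), so λ ≡ 15.
  x = λ² - 8 - 12 = 225 - 20 ≡ 33; y = λ·(8 - 33) - 23 ≡ 32. → (33, 32)

(33, 32)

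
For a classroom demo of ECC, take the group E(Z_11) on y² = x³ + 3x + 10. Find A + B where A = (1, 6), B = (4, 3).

(7, 0)

(1, 6) + (4, 3). λ = (3 - 6)/(4 - 1) ≡ 8/3 mod 11. 3⁻¹ ≡ 4 (mod 11) since 3·4 = 12 ≡ 1, so λ ≡ 10.
  x = λ² - 1 - 4 = 100 - 5 ≡ 7; y = λ·(1 - 7) - 6 ≡ 0. → (7, 0)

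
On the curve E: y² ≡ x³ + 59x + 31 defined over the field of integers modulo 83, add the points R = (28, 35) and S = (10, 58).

(28, 35) + (10, 58). λ = (58 - 35)/(10 - 28) ≡ 23/65 mod 83. 65⁻¹ ≡ 23 (mod 83), so λ ≡ 31.
  x = λ² - 28 - 10 = 961 - 38 ≡ 10; y = λ·(28 - 10) - 35 ≡ 25. → (10, 25)

(10, 25)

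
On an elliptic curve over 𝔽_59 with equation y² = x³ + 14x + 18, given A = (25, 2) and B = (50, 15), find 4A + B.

(27, 45)

First 4A:
Repeated addition: build up to 4A.
2A: tangent at (25, 2): λ = (3·25² + 14)/(2·2) ≡ 1/4. 4⁻¹ ≡ 15 (mod 59), so λ ≡ 1·15 ≡ 15.
  x = λ² - 25 - 25 = 225 - 50 ≡ 57; y = λ·(25 - 57) - 2 ≡ 49. → (57, 49)
3A: (57, 49) + (25, 2). λ = (2 - 49)/(25 - 57) ≡ 12/27 mod 59. 27⁻¹ ≡ 35 (mod 59) since 27·35 = 945 ≡ 1, so λ ≡ 7.
  x = λ² - 57 - 25 = 49 - 82 ≡ 26; y = λ·(57 - 26) - 49 ≡ 50. → (26, 50)
4A: (26, 50) + (25, 2). λ = (2 - 50)/(25 - 26) ≡ 11/58 mod 59. 58⁻¹ ≡ 58 (mod 59) since 58·58 = 3364 ≡ 1, so λ ≡ 48.
  x = λ² - 26 - 25 = 2304 - 51 ≡ 11; y = λ·(26 - 11) - 50 ≡ 21. → (11, 21)
4A = (11, 21).
Finally 4A + B:
(11, 21) + (50, 15). λ = (15 - 21)/(50 - 11) ≡ 53/39 mod 59. 39⁻¹ ≡ 56 (mod 59) since 39·56 = 2184 ≡ 1, so λ ≡ 18.
  x = λ² - 11 - 50 = 324 - 61 ≡ 27; y = λ·(11 - 27) - 21 ≡ 45. → (27, 45)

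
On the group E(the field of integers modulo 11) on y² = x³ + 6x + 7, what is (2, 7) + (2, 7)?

tangent at (2, 7): λ = (3·2² + 6)/(2·7) ≡ 7/3. 3⁻¹ ≡ 4 (mod 11), so λ ≡ 7·4 ≡ 6.
  x = λ² - 2 - 2 = 36 - 4 ≡ 10; y = λ·(2 - 10) - 7 ≡ 0. → (10, 0)

(10, 0)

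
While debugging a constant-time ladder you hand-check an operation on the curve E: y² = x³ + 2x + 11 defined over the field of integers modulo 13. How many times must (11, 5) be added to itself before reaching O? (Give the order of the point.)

2P: tangent at (11, 5): λ = (3·11² + 2)/(2·5) ≡ 1/10. 10⁻¹ ≡ 4 (mod 13) since 10·4 = 40 ≡ 1, so λ ≡ 1·4 ≡ 4.
  x = λ² - 11 - 11 = 16 - 22 ≡ 7; y = λ·(11 - 7) - 5 ≡ 11. → (7, 11)
3P: (7, 11) + (11, 5). λ = (5 - 11)/(11 - 7) ≡ 7/4 mod 13. 4⁻¹ ≡ 10 (mod 13) since 4·10 = 40 ≡ 1, so λ ≡ 5.
  x = λ² - 7 - 11 = 25 - 18 ≡ 7; y = λ·(7 - 7) - 11 ≡ 2. → (7, 2)
4P: (7, 2) + (11, 5). λ = (5 - 2)/(11 - 7) ≡ 3/4 mod 13. 4⁻¹ ≡ 10 (mod 13) since 4·10 = 40 ≡ 1, so λ ≡ 4.
  x = λ² - 7 - 11 = 16 - 18 ≡ 11; y = λ·(7 - 11) - 2 ≡ 8. → (11, 8)
5P: (11, 8) + (11, 5): same x and y₁ ≡ -y₂, so the sum is O.
5P = O, so the order is 5.

5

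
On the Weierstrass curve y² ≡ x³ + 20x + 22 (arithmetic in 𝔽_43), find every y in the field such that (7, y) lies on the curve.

x³ + 20x + 22 = 505 ≡ 32 (mod 43).
32 is a non-residue mod 43; no y exists.

none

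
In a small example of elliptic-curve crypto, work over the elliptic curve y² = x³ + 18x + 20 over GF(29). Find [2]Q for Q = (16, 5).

(20, 17)

tangent at (16, 5): λ = (3·16² + 18)/(2·5) ≡ 3/10. 10⁻¹ ≡ 3 (mod 29), so λ ≡ 3·3 ≡ 9.
  x = λ² - 16 - 16 = 81 - 32 ≡ 20; y = λ·(16 - 20) - 5 ≡ 17. → (20, 17)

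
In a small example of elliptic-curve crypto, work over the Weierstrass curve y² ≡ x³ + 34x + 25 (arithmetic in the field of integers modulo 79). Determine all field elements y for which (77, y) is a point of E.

none

x³ + 34x + 25 = 459176 ≡ 28 (mod 79).
28 is a non-residue mod 79; no y exists.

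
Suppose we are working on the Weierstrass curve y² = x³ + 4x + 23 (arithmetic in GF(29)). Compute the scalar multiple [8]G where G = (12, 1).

Double-and-add on 8 = (1000)₂. Start with G = (12, 1) for the leading 1-bit.
double: tangent at (12, 1): λ = (3·12² + 4)/(2·1) ≡ 1/2. 2⁻¹ ≡ 15 (mod 29) since 2·15 = 30 ≡ 1, so λ ≡ 1·15 ≡ 15.
  x = λ² - 12 - 12 = 225 - 24 ≡ 27; y = λ·(12 - 27) - 1 ≡ 6. → (27, 6)
double: tangent at (27, 6): λ = (3·27² + 4)/(2·6) ≡ 16/12. 12⁻¹ ≡ 17 (mod 29), so λ ≡ 16·17 ≡ 11.
  x = λ² - 27 - 27 = 121 - 54 ≡ 9; y = λ·(27 - 9) - 6 ≡ 18. → (9, 18)
double: tangent at (9, 18): λ = (3·9² + 4)/(2·18) ≡ 15/7. 7⁻¹ ≡ 25 (mod 29) since 7·25 = 175 ≡ 1, so λ ≡ 15·25 ≡ 27.
  x = λ² - 9 - 9 = 729 - 18 ≡ 15; y = λ·(9 - 15) - 18 ≡ 23. → (15, 23)

(15, 23)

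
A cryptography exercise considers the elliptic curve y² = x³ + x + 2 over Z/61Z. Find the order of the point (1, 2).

2P: tangent at (1, 2): λ = (3·1² + 1)/(2·2) ≡ 4/4. 4⁻¹ ≡ 46 (mod 61), so λ ≡ 4·46 ≡ 1.
  x = λ² - 1 - 1 = 1 - 2 ≡ 60; y = λ·(1 - 60) - 2 ≡ 0. → (60, 0)
3P: (60, 0) + (1, 2). λ = (2 - 0)/(1 - 60) ≡ 2/2 mod 61. 2⁻¹ ≡ 31 (mod 61), so λ ≡ 1.
  x = λ² - 60 - 1 = 1 - 61 ≡ 1; y = λ·(60 - 1) - 0 ≡ 59. → (1, 59)
4P: (1, 59) + (1, 2): same x and y₁ ≡ -y₂, so the sum is O.
4P = O, so the order is 4.

4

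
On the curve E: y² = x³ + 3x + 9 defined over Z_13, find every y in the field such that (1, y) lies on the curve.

x³ + 3x + 9 = 13 ≡ 0 (mod 13).
Only y = 0 satisfies y² ≡ 0.

0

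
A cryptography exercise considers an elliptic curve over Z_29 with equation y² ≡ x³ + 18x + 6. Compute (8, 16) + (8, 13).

The two points share x = 8 and their y-coordinates satisfy 16 + 13 ≡ 0 (mod 29), so they are inverses. Their sum is ∞.

O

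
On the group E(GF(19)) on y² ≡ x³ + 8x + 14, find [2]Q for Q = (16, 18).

(13, 15)

tangent at (16, 18): λ = (3·16² + 8)/(2·18) ≡ 16/17. 17⁻¹ ≡ 9 (mod 19), so λ ≡ 16·9 ≡ 11.
  x = λ² - 16 - 16 = 121 - 32 ≡ 13; y = λ·(16 - 13) - 18 ≡ 15. → (13, 15)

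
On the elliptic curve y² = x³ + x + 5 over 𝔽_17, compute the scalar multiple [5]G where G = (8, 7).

O

Double-and-add on 5 = (101)₂. Start with G = (8, 7) for the leading 1-bit.
double: tangent at (8, 7): λ = (3·8² + 1)/(2·7) ≡ 6/14. 14⁻¹ ≡ 11 (mod 17) since 14·11 = 154 ≡ 1, so λ ≡ 6·11 ≡ 15.
  x = λ² - 8 - 8 = 225 - 16 ≡ 5; y = λ·(8 - 5) - 7 ≡ 4. → (5, 4)
double: tangent at (5, 4): λ = (3·5² + 1)/(2·4) ≡ 8/8. 8⁻¹ ≡ 15 (mod 17), so λ ≡ 8·15 ≡ 1.
  x = λ² - 5 - 5 = 1 - 10 ≡ 8; y = λ·(5 - 8) - 4 ≡ 10. → (8, 10)
add G: (8, 10) + (8, 7): same x and y₁ ≡ -y₂, so the sum is O.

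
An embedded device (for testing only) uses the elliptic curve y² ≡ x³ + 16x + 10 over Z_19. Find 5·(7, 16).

Write Q = (7, 16).
Double-and-add on 5 = (101)₂. Start with Q = (7, 16) for the leading 1-bit.
double: tangent at (7, 16): λ = (3·7² + 16)/(2·16) ≡ 11/13. 13⁻¹ ≡ 3 (mod 19), so λ ≡ 11·3 ≡ 14.
  x = λ² - 7 - 7 = 196 - 14 ≡ 11; y = λ·(7 - 11) - 16 ≡ 4. → (11, 4)
double: tangent at (11, 4): λ = (3·11² + 16)/(2·4) ≡ 18/8. 8⁻¹ ≡ 12 (mod 19) since 8·12 = 96 ≡ 1, so λ ≡ 18·12 ≡ 7.
  x = λ² - 11 - 11 = 49 - 22 ≡ 8; y = λ·(11 - 8) - 4 ≡ 17. → (8, 17)
add Q: (8, 17) + (7, 16). λ = (16 - 17)/(7 - 8) ≡ 18/18 mod 19. 18⁻¹ ≡ 18 (mod 19) since 18·18 = 324 ≡ 1, so λ ≡ 1.
  x = λ² - 8 - 7 = 1 - 15 ≡ 5; y = λ·(8 - 5) - 17 ≡ 5. → (5, 5)

(5, 5)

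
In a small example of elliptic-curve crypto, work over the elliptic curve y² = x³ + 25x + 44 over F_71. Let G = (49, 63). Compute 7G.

Repeated addition: build up to 7G.
2G: tangent at (49, 63): λ = (3·49² + 25)/(2·63) ≡ 57/55. 55⁻¹ ≡ 31 (mod 71), so λ ≡ 57·31 ≡ 63.
  x = λ² - 49 - 49 = 3969 - 98 ≡ 37; y = λ·(49 - 37) - 63 ≡ 54. → (37, 54)
3G: (37, 54) + (49, 63). λ = (63 - 54)/(49 - 37) ≡ 9/12 mod 71. 12⁻¹ ≡ 6 (mod 71), so λ ≡ 54.
  x = λ² - 37 - 49 = 2916 - 86 ≡ 61; y = λ·(37 - 61) - 54 ≡ 70. → (61, 70)
4G: (61, 70) + (49, 63). λ = (63 - 70)/(49 - 61) ≡ 64/59 mod 71. 59⁻¹ ≡ 65 (mod 71), so λ ≡ 42.
  x = λ² - 61 - 49 = 1764 - 110 ≡ 21; y = λ·(61 - 21) - 70 ≡ 48. → (21, 48)
5G: (21, 48) + (49, 63). λ = (63 - 48)/(49 - 21) ≡ 15/28 mod 71. 28⁻¹ ≡ 33 (mod 71) since 28·33 = 924 ≡ 1, so λ ≡ 69.
  x = λ² - 21 - 49 = 4761 - 70 ≡ 5; y = λ·(21 - 5) - 48 ≡ 62. → (5, 62)
6G: (5, 62) + (49, 63). λ = (63 - 62)/(49 - 5) ≡ 1/44 mod 71. 44⁻¹ ≡ 21 (mod 71), so λ ≡ 21.
  x = λ² - 5 - 49 = 441 - 54 ≡ 32; y = λ·(5 - 32) - 62 ≡ 10. → (32, 10)
7G: (32, 10) + (49, 63). λ = (63 - 10)/(49 - 32) ≡ 53/17 mod 71. 17⁻¹ ≡ 46 (mod 71), so λ ≡ 24.
  x = λ² - 32 - 49 = 576 - 81 ≡ 69; y = λ·(32 - 69) - 10 ≡ 25. → (69, 25)

(69, 25)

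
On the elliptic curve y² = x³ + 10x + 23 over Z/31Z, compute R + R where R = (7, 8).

tangent at (7, 8): λ = (3·7² + 10)/(2·8) ≡ 2/16. 16⁻¹ ≡ 2 (mod 31), so λ ≡ 2·2 ≡ 4.
  x = λ² - 7 - 7 = 16 - 14 ≡ 2; y = λ·(7 - 2) - 8 ≡ 12. → (2, 12)

(2, 12)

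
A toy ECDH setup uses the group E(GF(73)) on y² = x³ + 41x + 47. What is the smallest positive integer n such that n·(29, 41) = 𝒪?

5

2P: tangent at (29, 41): λ = (3·29² + 41)/(2·41) ≡ 9/9. 9⁻¹ ≡ 65 (mod 73), so λ ≡ 9·65 ≡ 1.
  x = λ² - 29 - 29 = 1 - 58 ≡ 16; y = λ·(29 - 16) - 41 ≡ 45. → (16, 45)
3P: (16, 45) + (29, 41). λ = (41 - 45)/(29 - 16) ≡ 69/13 mod 73. 13⁻¹ ≡ 45 (mod 73), so λ ≡ 39.
  x = λ² - 16 - 29 = 1521 - 45 ≡ 16; y = λ·(16 - 16) - 45 ≡ 28. → (16, 28)
4P: (16, 28) + (29, 41). λ = (41 - 28)/(29 - 16) ≡ 13/13 mod 73. 13⁻¹ ≡ 45 (mod 73), so λ ≡ 1.
  x = λ² - 16 - 29 = 1 - 45 ≡ 29; y = λ·(16 - 29) - 28 ≡ 32. → (29, 32)
5P: (29, 32) + (29, 41): same x and y₁ ≡ -y₂, so the sum is 𝒪.
5P = 𝒪, so the order is 5.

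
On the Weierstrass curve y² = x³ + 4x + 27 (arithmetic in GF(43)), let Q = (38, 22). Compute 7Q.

(23, 26)

Double-and-add on 7 = (111)₂. Start with Q = (38, 22) for the leading 1-bit.
double: tangent at (38, 22): λ = (3·38² + 4)/(2·22) ≡ 36/1. 1⁻¹ ≡ 1 (mod 43) since 1·1 = 1 ≡ 1, so λ ≡ 36·1 ≡ 36.
  x = λ² - 38 - 38 = 1296 - 76 ≡ 16; y = λ·(38 - 16) - 22 ≡ 39. → (16, 39)
add Q: (16, 39) + (38, 22). λ = (22 - 39)/(38 - 16) ≡ 26/22 mod 43. 22⁻¹ ≡ 2 (mod 43) since 22·2 = 44 ≡ 1, so λ ≡ 9.
  x = λ² - 16 - 38 = 81 - 54 ≡ 27; y = λ·(16 - 27) - 39 ≡ 34. → (27, 34)
double: tangent at (27, 34): λ = (3·27² + 4)/(2·34) ≡ 41/25. 25⁻¹ ≡ 31 (mod 43) since 25·31 = 775 ≡ 1, so λ ≡ 41·31 ≡ 24.
  x = λ² - 27 - 27 = 576 - 54 ≡ 6; y = λ·(27 - 6) - 34 ≡ 40. → (6, 40)
add Q: (6, 40) + (38, 22). λ = (22 - 40)/(38 - 6) ≡ 25/32 mod 43. 32⁻¹ ≡ 39 (mod 43), so λ ≡ 29.
  x = λ² - 6 - 38 = 841 - 44 ≡ 23; y = λ·(6 - 23) - 40 ≡ 26. → (23, 26)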